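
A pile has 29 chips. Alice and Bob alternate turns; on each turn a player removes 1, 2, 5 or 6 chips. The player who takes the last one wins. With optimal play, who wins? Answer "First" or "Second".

First

W/L table (W = player to move can force a win):
i:   0  1  2  3  4  5  6  7  8  9 10 11 12 13 14 15 16 17 18 19 20 21 22 23 24 25 26 27 28 29
     L  W  W  L  W  W  W  L  W  W  L  W  W  W  L  W  W  L  W  W  W  L  W  W  L  W  W  W  L  W
Position 29 is W, so the first player wins.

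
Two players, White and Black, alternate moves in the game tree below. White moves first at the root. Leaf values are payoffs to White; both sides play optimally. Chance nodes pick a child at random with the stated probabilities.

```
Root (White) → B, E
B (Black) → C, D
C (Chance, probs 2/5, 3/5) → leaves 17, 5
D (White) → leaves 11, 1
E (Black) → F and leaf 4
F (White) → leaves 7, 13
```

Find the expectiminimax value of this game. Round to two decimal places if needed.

9.8

C (Chance): 2/5·17 + 3/5·5 = 9.8
D (White): max(11, 1) = 11
B (Black): min(9.8, 11) = 9.8
F (White): max(7, 13) = 13
E (Black): min(13, 4) = 4
Root (White): max(9.8, 4) = 9.8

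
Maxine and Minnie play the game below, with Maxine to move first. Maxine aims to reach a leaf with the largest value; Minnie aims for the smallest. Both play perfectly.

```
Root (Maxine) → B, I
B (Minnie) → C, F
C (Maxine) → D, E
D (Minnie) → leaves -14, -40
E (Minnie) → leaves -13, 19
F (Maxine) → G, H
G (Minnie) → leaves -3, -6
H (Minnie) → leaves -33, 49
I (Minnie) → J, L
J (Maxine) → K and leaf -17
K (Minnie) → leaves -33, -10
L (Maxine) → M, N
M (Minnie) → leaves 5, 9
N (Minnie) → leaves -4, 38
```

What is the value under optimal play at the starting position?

D (Minnie): min(-14, -40) = -40
E (Minnie): min(-13, 19) = -13
C (Maxine): max(-40, -13) = -13
G (Minnie): min(-3, -6) = -6
H (Minnie): min(-33, 49) = -33
F (Maxine): max(-6, -33) = -6
B (Minnie): min(-13, -6) = -13
K (Minnie): min(-33, -10) = -33
J (Maxine): max(-33, -17) = -17
M (Minnie): min(5, 9) = 5
N (Minnie): min(-4, 38) = -4
L (Maxine): max(5, -4) = 5
I (Minnie): min(-17, 5) = -17
Root (Maxine): max(-13, -17) = -13

-13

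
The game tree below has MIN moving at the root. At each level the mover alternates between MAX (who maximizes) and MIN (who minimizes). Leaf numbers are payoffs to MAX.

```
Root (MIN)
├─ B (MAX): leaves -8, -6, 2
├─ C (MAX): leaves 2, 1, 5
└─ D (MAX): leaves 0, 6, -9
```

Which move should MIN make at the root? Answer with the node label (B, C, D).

B

B (MAX): max(-8, -6, 2) = 2
C (MAX): max(2, 1, 5) = 5
D (MAX): max(0, 6, -9) = 6
Root (MIN): min(2, 5, 6) = 2
MIN picks the child with the lowest value: B (value 2).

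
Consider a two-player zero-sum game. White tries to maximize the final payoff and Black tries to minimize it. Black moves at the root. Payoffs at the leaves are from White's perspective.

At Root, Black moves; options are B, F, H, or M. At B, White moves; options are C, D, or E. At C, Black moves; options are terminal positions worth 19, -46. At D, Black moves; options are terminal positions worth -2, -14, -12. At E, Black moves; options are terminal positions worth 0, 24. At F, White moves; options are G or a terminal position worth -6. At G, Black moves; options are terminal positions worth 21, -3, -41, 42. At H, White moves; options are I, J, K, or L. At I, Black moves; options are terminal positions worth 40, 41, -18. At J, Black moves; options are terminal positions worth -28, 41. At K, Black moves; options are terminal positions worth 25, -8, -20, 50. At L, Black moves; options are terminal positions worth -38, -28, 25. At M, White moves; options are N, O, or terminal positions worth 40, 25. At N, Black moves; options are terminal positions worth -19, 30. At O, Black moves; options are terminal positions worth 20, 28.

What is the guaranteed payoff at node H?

I: min(40, 41, -18) = -18
J: min(-28, 41) = -28
K: min(25, -8, -20, 50) = -20
L: min(-38, -28, 25) = -38
H: max(-18, -28, -20, -38) = -18

-18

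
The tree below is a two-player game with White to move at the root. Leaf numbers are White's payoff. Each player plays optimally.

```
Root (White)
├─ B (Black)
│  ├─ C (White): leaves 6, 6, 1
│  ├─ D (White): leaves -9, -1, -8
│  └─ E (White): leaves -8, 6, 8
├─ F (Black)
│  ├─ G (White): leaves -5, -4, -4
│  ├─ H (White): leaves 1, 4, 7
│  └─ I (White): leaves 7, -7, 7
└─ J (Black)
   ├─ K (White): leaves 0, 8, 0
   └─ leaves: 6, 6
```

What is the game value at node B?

-1

C: max(6, 6, 1) = 6
D: max(-9, -1, -8) = -1
E: max(-8, 6, 8) = 8
B: min(6, -1, 8) = -1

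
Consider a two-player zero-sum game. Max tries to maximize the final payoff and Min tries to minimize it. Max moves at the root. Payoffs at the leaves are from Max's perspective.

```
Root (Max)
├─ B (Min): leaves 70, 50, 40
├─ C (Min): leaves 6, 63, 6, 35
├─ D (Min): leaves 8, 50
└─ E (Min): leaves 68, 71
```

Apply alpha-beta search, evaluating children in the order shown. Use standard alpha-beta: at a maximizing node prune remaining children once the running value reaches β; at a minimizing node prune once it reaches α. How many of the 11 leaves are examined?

7

B [α=-∞,β=+∞]: v=40
C [α=40,β=+∞]: v=6 after child 1 ≤ α → α-cutoff, skip 3
D [α=40,β=+∞]: v=8 after child 1 ≤ α → α-cutoff, skip 1
E [α=40,β=+∞]: v=68
Root [α=-∞,β=+∞]: v=68
Leaves evaluated: 7 of 11.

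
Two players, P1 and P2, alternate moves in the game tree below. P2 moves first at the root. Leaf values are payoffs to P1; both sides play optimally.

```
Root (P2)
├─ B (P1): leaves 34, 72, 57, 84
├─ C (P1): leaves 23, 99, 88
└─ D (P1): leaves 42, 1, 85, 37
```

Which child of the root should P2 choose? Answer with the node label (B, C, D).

B

B (P1): max(34, 72, 57, 84) = 84
C (P1): max(23, 99, 88) = 99
D (P1): max(42, 1, 85, 37) = 85
Root (P2): min(84, 99, 85) = 84
P2 picks the child with the lowest value: B (value 84).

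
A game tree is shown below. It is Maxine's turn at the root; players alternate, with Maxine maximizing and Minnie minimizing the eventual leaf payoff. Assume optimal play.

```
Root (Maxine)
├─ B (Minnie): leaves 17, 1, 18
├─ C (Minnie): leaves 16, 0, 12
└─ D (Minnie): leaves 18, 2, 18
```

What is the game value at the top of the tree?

B (Minnie): min(17, 1, 18) = 1
C (Minnie): min(16, 0, 12) = 0
D (Minnie): min(18, 2, 18) = 2
Root (Maxine): max(1, 0, 2) = 2

2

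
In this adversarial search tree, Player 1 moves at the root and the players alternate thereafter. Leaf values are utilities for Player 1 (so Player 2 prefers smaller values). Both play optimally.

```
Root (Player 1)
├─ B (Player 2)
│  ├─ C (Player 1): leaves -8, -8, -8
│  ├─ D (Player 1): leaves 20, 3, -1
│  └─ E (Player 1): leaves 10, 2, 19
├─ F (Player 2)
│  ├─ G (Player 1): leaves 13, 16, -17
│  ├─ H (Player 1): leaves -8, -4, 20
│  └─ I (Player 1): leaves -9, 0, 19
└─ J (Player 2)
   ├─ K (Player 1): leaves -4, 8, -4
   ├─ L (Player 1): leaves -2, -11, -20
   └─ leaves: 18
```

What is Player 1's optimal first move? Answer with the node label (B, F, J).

F

C (Player 1): max(-8, -8, -8) = -8
D (Player 1): max(20, 3, -1) = 20
E (Player 1): max(10, 2, 19) = 19
B (Player 2): min(-8, 20, 19) = -8
G (Player 1): max(13, 16, -17) = 16
H (Player 1): max(-8, -4, 20) = 20
I (Player 1): max(-9, 0, 19) = 19
F (Player 2): min(16, 20, 19) = 16
K (Player 1): max(-4, 8, -4) = 8
L (Player 1): max(-2, -11, -20) = -2
J (Player 2): min(8, -2, 18) = -2
Root (Player 1): max(-8, 16, -2) = 16
Player 1 picks the child with the highest value: F (value 16).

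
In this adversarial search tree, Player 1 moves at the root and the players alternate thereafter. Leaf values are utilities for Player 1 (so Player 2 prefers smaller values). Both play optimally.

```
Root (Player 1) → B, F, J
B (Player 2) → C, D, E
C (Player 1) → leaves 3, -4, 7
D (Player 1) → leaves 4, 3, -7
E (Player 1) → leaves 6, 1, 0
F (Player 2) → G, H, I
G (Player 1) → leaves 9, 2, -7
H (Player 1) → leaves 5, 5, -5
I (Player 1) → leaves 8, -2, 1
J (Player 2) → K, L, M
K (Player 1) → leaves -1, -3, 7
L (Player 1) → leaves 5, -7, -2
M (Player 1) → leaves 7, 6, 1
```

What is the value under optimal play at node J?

5

K: max(-1, -3, 7) = 7
L: max(5, -7, -2) = 5
M: max(7, 6, 1) = 7
J: min(7, 5, 7) = 5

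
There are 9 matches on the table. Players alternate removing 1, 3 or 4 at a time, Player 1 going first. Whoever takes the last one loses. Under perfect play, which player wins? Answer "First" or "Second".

First

Positions where the player to move wins (W) vs loses (L):
i:   0  1  2  3  4  5  6  7  8  9
     W  L  W  L  W  W  W  W  L  W
Position 9 is W, so the first player wins.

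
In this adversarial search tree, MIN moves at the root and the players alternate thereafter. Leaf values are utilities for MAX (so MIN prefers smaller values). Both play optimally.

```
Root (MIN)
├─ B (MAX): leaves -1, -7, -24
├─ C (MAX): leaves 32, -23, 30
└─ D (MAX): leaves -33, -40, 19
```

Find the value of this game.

-1

B (MAX): max(-1, -7, -24) = -1
C (MAX): max(32, -23, 30) = 32
D (MAX): max(-33, -40, 19) = 19
Root (MIN): min(-1, 32, 19) = -1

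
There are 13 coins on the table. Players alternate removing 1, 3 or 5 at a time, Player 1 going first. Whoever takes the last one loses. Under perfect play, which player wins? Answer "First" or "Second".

Second

Mark each pile size as W (mover wins) or L (mover loses):
i:   0  1  2  3  4  5  6  7  8  9 10 11 12 13
     W  L  W  L  W  L  W  L  W  L  W  L  W  L
Position 13 is L, so the second player wins.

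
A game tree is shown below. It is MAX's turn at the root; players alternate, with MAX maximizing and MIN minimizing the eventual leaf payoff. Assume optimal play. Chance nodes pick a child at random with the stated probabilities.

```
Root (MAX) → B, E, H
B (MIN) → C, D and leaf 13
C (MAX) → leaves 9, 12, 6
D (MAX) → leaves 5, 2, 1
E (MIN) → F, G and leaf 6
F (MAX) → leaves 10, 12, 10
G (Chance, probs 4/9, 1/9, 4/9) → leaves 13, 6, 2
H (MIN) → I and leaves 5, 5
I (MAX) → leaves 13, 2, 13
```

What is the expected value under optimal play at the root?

C (MAX): max(9, 12, 6) = 12
D (MAX): max(5, 2, 1) = 5
B (MIN): min(12, 5, 13) = 5
F (MAX): max(10, 12, 10) = 12
G (Chance): 4/9·13 + 1/9·6 + 4/9·2 = 7.33
E (MIN): min(12, 7.33, 6) = 6
I (MAX): max(13, 2, 13) = 13
H (MIN): min(13, 5, 5) = 5
Root (MAX): max(5, 6, 5) = 6

6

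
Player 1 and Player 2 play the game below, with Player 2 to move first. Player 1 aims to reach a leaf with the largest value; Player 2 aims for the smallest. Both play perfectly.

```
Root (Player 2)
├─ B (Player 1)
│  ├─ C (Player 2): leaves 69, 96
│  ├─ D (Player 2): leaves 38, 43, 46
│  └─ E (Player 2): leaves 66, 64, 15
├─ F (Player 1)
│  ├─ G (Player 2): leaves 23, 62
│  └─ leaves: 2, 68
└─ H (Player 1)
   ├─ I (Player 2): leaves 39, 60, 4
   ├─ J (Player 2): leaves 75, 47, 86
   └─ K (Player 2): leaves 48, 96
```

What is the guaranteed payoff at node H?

48

I: min(39, 60, 4) = 4
J: min(75, 47, 86) = 47
K: min(48, 96) = 48
H: max(4, 47, 48) = 48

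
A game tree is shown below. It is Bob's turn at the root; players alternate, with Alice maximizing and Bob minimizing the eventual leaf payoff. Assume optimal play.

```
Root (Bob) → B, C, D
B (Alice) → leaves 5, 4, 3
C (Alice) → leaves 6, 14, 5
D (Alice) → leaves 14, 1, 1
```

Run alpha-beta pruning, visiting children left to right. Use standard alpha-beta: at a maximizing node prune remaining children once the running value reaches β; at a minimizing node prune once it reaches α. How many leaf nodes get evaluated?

B [α=-∞,β=+∞]: v=5
C [α=-∞,β=5]: v=6 after child 1 ≥ β → β-cutoff, skip 2
D [α=-∞,β=5]: v=14 after child 1 ≥ β → β-cutoff, skip 2
Root [α=-∞,β=+∞]: v=5
Leaves evaluated: 5 of 9.

5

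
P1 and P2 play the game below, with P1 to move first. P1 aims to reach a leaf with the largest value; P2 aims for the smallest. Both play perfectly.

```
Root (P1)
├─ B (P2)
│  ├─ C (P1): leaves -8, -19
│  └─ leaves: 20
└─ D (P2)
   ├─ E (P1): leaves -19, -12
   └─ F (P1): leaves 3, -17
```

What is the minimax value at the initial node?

C (P1): max(-8, -19) = -8
B (P2): min(-8, 20) = -8
E (P1): max(-19, -12) = -12
F (P1): max(3, -17) = 3
D (P2): min(-12, 3) = -12
Root (P1): max(-8, -12) = -8

-8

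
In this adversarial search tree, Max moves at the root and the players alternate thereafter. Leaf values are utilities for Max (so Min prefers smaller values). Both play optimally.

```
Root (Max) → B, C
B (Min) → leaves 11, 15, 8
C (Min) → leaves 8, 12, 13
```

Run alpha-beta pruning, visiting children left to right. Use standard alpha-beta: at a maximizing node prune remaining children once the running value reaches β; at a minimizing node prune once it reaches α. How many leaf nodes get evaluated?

4

B [α=-∞,β=+∞]: v=8
C [α=8,β=+∞]: v=8 after child 1 ≤ α → α-cutoff, skip 2
Root [α=-∞,β=+∞]: v=8
Leaves evaluated: 4 of 6.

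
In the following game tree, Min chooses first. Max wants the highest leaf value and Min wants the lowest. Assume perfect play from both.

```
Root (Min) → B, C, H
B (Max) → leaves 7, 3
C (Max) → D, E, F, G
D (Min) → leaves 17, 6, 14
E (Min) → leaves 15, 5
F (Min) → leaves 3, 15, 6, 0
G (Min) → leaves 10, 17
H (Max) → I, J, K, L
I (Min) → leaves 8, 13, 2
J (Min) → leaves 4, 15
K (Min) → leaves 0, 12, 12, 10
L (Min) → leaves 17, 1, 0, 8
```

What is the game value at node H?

I: min(8, 13, 2) = 2
J: min(4, 15) = 4
K: min(0, 12, 12, 10) = 0
L: min(17, 1, 0, 8) = 0
H: max(2, 4, 0, 0) = 4

4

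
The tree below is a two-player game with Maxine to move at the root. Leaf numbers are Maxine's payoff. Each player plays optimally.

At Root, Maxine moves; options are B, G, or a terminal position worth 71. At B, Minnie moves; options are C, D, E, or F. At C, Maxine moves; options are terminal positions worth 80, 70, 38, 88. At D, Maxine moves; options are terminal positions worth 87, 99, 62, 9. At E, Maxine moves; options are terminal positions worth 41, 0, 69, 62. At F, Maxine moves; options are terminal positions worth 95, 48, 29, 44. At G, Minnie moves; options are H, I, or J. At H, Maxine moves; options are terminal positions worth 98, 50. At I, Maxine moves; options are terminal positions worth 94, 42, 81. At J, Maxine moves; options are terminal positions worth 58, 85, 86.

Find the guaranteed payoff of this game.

C (Maxine): max(80, 70, 38, 88) = 88
D (Maxine): max(87, 99, 62, 9) = 99
E (Maxine): max(41, 0, 69, 62) = 69
F (Maxine): max(95, 48, 29, 44) = 95
B (Minnie): min(88, 99, 69, 95) = 69
H (Maxine): max(98, 50) = 98
I (Maxine): max(94, 42, 81) = 94
J (Maxine): max(58, 85, 86) = 86
G (Minnie): min(98, 94, 86) = 86
Root (Maxine): max(69, 86, 71) = 86

86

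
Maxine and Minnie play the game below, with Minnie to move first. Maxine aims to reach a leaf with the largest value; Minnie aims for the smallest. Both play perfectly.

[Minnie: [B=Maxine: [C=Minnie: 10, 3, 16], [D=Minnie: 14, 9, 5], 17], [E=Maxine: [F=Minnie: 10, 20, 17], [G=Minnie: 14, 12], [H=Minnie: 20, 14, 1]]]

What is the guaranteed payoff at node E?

F: min(10, 20, 17) = 10
G: min(14, 12) = 12
H: min(20, 14, 1) = 1
E: max(10, 12, 1) = 12

12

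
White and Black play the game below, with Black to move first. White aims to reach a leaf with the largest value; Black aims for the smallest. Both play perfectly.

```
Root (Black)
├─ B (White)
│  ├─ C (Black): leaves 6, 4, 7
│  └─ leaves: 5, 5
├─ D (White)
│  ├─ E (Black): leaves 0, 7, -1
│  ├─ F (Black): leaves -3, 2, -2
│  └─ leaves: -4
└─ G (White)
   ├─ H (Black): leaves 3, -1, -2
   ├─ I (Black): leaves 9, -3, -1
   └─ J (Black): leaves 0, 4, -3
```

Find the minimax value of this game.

-2

C (Black): min(6, 4, 7) = 4
B (White): max(4, 5, 5) = 5
E (Black): min(0, 7, -1) = -1
F (Black): min(-3, 2, -2) = -3
D (White): max(-1, -3, -4) = -1
H (Black): min(3, -1, -2) = -2
I (Black): min(9, -3, -1) = -3
J (Black): min(0, 4, -3) = -3
G (White): max(-2, -3, -3) = -2
Root (Black): min(5, -1, -2) = -2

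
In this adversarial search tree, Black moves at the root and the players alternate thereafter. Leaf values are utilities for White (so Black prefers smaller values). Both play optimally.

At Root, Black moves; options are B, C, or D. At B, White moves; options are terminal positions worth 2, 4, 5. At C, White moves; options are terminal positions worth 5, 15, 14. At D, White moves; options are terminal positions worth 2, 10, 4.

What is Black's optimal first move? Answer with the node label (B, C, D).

B (White): max(2, 4, 5) = 5
C (White): max(5, 15, 14) = 15
D (White): max(2, 10, 4) = 10
Root (Black): min(5, 15, 10) = 5
Black picks the child with the lowest value: B (value 5).

B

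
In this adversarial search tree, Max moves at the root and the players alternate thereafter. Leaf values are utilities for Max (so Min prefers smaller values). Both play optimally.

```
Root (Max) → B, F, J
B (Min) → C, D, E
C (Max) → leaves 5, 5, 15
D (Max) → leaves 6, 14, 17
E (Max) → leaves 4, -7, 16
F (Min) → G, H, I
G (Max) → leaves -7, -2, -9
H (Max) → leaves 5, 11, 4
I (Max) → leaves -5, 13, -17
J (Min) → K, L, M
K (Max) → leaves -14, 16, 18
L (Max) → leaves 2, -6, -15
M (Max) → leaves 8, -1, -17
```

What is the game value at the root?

C (Max): max(5, 5, 15) = 15
D (Max): max(6, 14, 17) = 17
E (Max): max(4, -7, 16) = 16
B (Min): min(15, 17, 16) = 15
G (Max): max(-7, -2, -9) = -2
H (Max): max(5, 11, 4) = 11
I (Max): max(-5, 13, -17) = 13
F (Min): min(-2, 11, 13) = -2
K (Max): max(-14, 16, 18) = 18
L (Max): max(2, -6, -15) = 2
M (Max): max(8, -1, -17) = 8
J (Min): min(18, 2, 8) = 2
Root (Max): max(15, -2, 2) = 15

15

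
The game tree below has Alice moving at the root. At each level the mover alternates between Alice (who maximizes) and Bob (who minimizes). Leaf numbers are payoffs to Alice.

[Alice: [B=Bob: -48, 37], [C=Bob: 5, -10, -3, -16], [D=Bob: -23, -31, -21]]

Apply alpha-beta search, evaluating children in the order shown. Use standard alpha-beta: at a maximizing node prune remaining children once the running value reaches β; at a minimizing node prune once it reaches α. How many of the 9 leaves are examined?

B [α=-∞,β=+∞]: v=-48
C [α=-48,β=+∞]: v=-16
D [α=-16,β=+∞]: v=-23 after child 1 ≤ α → α-cutoff, skip 2
Root [α=-∞,β=+∞]: v=-16
Leaves evaluated: 7 of 9.

7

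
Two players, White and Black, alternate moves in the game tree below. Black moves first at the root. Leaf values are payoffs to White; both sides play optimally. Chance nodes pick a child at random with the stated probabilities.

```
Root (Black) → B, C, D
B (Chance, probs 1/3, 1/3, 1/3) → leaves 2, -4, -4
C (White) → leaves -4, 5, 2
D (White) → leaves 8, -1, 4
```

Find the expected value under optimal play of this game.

B (Chance): 1/3·2 + 1/3·-4 + 1/3·-4 = -2
C (White): max(-4, 5, 2) = 5
D (White): max(8, -1, 4) = 8
Root (Black): min(-2, 5, 8) = -2

-2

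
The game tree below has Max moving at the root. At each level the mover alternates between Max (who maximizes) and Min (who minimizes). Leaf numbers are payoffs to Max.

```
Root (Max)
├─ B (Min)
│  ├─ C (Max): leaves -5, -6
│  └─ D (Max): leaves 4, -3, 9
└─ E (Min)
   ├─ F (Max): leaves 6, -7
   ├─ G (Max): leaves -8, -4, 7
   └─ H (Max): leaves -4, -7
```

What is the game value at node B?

C: max(-5, -6) = -5
D: max(4, -3, 9) = 9
B: min(-5, 9) = -5

-5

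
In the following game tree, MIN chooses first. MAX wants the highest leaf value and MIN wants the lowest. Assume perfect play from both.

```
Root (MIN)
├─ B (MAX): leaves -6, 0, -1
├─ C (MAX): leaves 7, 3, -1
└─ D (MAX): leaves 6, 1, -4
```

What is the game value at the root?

0

B (MAX): max(-6, 0, -1) = 0
C (MAX): max(7, 3, -1) = 7
D (MAX): max(6, 1, -4) = 6
Root (MIN): min(0, 7, 6) = 0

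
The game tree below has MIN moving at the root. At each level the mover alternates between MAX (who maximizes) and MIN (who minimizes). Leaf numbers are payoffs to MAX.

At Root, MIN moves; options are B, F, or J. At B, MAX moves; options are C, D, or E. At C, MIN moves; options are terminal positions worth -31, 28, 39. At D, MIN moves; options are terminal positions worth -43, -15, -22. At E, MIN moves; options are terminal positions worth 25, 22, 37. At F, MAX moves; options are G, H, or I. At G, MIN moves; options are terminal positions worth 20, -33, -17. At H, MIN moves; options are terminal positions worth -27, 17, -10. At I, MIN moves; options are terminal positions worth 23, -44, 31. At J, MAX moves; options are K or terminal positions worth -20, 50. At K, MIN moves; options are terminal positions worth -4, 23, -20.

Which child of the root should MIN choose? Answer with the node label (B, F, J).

C (MIN): min(-31, 28, 39) = -31
D (MIN): min(-43, -15, -22) = -43
E (MIN): min(25, 22, 37) = 22
B (MAX): max(-31, -43, 22) = 22
G (MIN): min(20, -33, -17) = -33
H (MIN): min(-27, 17, -10) = -27
I (MIN): min(23, -44, 31) = -44
F (MAX): max(-33, -27, -44) = -27
K (MIN): min(-4, 23, -20) = -20
J (MAX): max(-20, -20, 50) = 50
Root (MIN): min(22, -27, 50) = -27
MIN picks the child with the lowest value: F (value -27).

F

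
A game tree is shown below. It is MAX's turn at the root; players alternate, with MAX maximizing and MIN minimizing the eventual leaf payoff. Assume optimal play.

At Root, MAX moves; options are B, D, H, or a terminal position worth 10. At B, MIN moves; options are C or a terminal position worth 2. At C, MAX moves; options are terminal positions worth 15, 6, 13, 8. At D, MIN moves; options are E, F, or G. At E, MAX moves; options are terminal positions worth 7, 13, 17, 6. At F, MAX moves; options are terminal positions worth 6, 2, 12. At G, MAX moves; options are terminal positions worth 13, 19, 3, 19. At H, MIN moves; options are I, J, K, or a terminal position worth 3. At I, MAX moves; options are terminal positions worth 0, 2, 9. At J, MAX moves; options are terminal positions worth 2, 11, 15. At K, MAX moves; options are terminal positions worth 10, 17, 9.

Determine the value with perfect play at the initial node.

C (MAX): max(15, 6, 13, 8) = 15
B (MIN): min(15, 2) = 2
E (MAX): max(7, 13, 17, 6) = 17
F (MAX): max(6, 2, 12) = 12
G (MAX): max(13, 19, 3, 19) = 19
D (MIN): min(17, 12, 19) = 12
I (MAX): max(0, 2, 9) = 9
J (MAX): max(2, 11, 15) = 15
K (MAX): max(10, 17, 9) = 17
H (MIN): min(9, 15, 17, 3) = 3
Root (MAX): max(2, 12, 3, 10) = 12

12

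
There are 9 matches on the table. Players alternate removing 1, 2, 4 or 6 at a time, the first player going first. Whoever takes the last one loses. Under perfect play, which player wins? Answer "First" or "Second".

Second

W/L table (W = player to move can force a win):
i:   0  1  2  3  4  5  6  7  8  9
     W  L  W  W  L  W  W  W  W  L
Position 9 is L, so the second player wins.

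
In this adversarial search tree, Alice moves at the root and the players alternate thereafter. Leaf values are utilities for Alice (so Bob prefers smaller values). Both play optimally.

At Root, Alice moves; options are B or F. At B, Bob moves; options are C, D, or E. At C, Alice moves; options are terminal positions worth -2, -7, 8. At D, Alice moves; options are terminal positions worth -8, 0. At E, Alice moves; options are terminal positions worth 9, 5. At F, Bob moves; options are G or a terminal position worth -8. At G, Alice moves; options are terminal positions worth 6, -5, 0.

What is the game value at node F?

G: max(6, -5, 0) = 6
F: min(6, -8) = -8

-8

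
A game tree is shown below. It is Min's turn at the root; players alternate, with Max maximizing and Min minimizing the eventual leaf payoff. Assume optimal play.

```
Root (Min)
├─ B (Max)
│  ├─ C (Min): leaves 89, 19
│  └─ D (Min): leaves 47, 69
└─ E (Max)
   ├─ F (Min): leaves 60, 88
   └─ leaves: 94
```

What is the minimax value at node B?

C: min(89, 19) = 19
D: min(47, 69) = 47
B: max(19, 47) = 47

47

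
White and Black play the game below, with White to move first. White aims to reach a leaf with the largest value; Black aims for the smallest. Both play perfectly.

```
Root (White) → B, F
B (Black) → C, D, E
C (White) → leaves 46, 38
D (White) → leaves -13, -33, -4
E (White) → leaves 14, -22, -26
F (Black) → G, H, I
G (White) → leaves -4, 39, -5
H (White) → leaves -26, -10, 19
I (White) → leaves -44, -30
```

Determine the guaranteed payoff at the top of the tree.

C (White): max(46, 38) = 46
D (White): max(-13, -33, -4) = -4
E (White): max(14, -22, -26) = 14
B (Black): min(46, -4, 14) = -4
G (White): max(-4, 39, -5) = 39
H (White): max(-26, -10, 19) = 19
I (White): max(-44, -30) = -30
F (Black): min(39, 19, -30) = -30
Root (White): max(-4, -30) = -4

-4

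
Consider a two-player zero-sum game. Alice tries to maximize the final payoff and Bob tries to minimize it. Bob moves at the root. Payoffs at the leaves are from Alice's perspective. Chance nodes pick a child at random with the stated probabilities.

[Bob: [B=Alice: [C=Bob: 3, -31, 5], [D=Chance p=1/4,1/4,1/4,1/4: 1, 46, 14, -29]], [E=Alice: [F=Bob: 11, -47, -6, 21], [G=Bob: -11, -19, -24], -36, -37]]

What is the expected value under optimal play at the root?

C (Bob): min(3, -31, 5) = -31
D (Chance): 1/4·1 + 1/4·46 + 1/4·14 + 1/4·-29 = 8
B (Alice): max(-31, 8) = 8
F (Bob): min(11, -47, -6, 21) = -47
G (Bob): min(-11, -19, -24) = -24
E (Alice): max(-47, -24, -36, -37) = -24
Root (Bob): min(8, -24) = -24

-24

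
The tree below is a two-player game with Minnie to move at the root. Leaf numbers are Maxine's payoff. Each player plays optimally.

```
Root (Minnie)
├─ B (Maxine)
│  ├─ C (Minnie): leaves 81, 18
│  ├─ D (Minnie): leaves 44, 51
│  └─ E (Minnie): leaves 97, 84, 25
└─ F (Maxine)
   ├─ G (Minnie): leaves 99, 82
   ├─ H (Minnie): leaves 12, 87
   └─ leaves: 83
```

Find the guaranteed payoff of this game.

44

C (Minnie): min(81, 18) = 18
D (Minnie): min(44, 51) = 44
E (Minnie): min(97, 84, 25) = 25
B (Maxine): max(18, 44, 25) = 44
G (Minnie): min(99, 82) = 82
H (Minnie): min(12, 87) = 12
F (Maxine): max(82, 12, 83) = 83
Root (Minnie): min(44, 83) = 44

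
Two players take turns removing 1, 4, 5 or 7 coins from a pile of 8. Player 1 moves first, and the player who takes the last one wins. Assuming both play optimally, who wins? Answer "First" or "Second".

Second

W/L table (W = player to move can force a win):
i:   0  1  2  3  4  5  6  7  8
     L  W  L  W  W  W  W  W  L
Position 8 is L, so the second player wins.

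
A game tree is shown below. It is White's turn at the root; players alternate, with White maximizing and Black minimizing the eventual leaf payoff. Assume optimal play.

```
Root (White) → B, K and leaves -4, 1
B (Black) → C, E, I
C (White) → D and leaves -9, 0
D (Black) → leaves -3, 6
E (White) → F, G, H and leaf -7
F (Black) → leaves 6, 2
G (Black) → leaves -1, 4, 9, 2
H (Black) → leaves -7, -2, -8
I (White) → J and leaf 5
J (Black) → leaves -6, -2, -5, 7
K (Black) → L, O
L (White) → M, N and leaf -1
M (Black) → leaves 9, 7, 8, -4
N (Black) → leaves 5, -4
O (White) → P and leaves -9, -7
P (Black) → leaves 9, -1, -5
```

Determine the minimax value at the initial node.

1

D (Black): min(-3, 6) = -3
C (White): max(-3, -9, 0) = 0
F (Black): min(6, 2) = 2
G (Black): min(-1, 4, 9, 2) = -1
H (Black): min(-7, -2, -8) = -8
E (White): max(2, -1, -8, -7) = 2
J (Black): min(-6, -2, -5, 7) = -6
I (White): max(-6, 5) = 5
B (Black): min(0, 2, 5) = 0
M (Black): min(9, 7, 8, -4) = -4
N (Black): min(5, -4) = -4
L (White): max(-4, -4, -1) = -1
P (Black): min(9, -1, -5) = -5
O (White): max(-5, -9, -7) = -5
K (Black): min(-1, -5) = -5
Root (White): max(0, -5, -4, 1) = 1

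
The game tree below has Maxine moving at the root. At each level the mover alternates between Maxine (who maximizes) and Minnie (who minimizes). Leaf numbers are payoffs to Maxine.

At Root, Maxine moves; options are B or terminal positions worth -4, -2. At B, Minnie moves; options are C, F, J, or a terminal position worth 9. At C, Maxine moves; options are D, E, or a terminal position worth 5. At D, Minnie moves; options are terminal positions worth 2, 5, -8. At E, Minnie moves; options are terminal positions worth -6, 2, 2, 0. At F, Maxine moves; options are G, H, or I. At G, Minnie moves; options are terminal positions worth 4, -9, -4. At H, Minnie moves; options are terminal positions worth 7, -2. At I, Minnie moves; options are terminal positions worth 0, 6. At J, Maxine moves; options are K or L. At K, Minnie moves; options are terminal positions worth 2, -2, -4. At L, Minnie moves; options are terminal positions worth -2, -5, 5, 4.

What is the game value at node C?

5

D: min(2, 5, -8) = -8
E: min(-6, 2, 2, 0) = -6
C: max(-8, -6, 5) = 5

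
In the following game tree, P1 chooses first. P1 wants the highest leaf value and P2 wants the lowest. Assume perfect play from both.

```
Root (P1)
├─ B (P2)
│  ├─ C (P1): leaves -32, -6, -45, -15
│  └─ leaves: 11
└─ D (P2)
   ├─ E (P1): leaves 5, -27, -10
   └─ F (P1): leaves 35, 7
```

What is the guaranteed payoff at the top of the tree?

C (P1): max(-32, -6, -45, -15) = -6
B (P2): min(-6, 11) = -6
E (P1): max(5, -27, -10) = 5
F (P1): max(35, 7) = 35
D (P2): min(5, 35) = 5
Root (P1): max(-6, 5) = 5

5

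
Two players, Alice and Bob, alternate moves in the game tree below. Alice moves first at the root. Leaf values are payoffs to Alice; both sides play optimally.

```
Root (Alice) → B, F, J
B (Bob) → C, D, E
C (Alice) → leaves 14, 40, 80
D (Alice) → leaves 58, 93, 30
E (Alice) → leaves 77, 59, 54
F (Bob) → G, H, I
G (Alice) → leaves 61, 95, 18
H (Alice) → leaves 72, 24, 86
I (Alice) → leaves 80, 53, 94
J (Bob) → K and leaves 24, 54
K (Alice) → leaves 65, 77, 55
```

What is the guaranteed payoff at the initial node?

C (Alice): max(14, 40, 80) = 80
D (Alice): max(58, 93, 30) = 93
E (Alice): max(77, 59, 54) = 77
B (Bob): min(80, 93, 77) = 77
G (Alice): max(61, 95, 18) = 95
H (Alice): max(72, 24, 86) = 86
I (Alice): max(80, 53, 94) = 94
F (Bob): min(95, 86, 94) = 86
K (Alice): max(65, 77, 55) = 77
J (Bob): min(77, 24, 54) = 24
Root (Alice): max(77, 86, 24) = 86

86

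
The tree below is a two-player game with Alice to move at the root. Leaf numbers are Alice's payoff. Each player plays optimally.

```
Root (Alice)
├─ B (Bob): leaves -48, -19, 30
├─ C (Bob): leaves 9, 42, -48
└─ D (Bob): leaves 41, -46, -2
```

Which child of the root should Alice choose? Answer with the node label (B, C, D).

D

B (Bob): min(-48, -19, 30) = -48
C (Bob): min(9, 42, -48) = -48
D (Bob): min(41, -46, -2) = -46
Root (Alice): max(-48, -48, -46) = -46
Alice picks the child with the highest value: D (value -46).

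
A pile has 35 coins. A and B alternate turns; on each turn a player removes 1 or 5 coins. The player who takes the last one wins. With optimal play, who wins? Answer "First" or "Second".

Positions where the player to move wins (W) vs loses (L):
i:   0  1  2  3  4  5  6  7  8  9 10 11 12 13 14 15 16 17 18 19 20 21 22 23 24 25 26 27 28 29 30 31 32 33 34 35
     L  W  L  W  L  W  L  W  L  W  L  W  L  W  L  W  L  W  L  W  L  W  L  W  L  W  L  W  L  W  L  W  L  W  L  W
Position 35 is W, so the first player wins.

First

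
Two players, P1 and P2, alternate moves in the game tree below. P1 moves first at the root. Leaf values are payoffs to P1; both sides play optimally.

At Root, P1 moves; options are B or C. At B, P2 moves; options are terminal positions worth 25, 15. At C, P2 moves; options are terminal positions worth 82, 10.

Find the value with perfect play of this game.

15

B (P2): min(25, 15) = 15
C (P2): min(82, 10) = 10
Root (P1): max(15, 10) = 15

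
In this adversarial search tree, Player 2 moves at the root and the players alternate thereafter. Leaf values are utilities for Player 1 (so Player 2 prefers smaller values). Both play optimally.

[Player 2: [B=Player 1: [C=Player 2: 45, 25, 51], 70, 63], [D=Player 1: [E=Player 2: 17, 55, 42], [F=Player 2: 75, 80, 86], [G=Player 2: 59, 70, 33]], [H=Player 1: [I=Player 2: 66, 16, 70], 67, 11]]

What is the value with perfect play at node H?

I: min(66, 16, 70) = 16
H: max(16, 67, 11) = 67

67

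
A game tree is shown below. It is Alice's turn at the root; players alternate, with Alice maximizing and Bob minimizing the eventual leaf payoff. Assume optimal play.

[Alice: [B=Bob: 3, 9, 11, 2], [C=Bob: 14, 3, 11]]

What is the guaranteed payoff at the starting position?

3

B (Bob): min(3, 9, 11, 2) = 2
C (Bob): min(14, 3, 11) = 3
Root (Alice): max(2, 3) = 3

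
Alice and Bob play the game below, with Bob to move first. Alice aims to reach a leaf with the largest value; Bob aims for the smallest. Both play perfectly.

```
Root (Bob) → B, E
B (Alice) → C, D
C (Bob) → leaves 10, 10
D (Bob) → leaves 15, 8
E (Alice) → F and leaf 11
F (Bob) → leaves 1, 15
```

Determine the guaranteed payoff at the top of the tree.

10

C (Bob): min(10, 10) = 10
D (Bob): min(15, 8) = 8
B (Alice): max(10, 8) = 10
F (Bob): min(1, 15) = 1
E (Alice): max(1, 11) = 11
Root (Bob): min(10, 11) = 10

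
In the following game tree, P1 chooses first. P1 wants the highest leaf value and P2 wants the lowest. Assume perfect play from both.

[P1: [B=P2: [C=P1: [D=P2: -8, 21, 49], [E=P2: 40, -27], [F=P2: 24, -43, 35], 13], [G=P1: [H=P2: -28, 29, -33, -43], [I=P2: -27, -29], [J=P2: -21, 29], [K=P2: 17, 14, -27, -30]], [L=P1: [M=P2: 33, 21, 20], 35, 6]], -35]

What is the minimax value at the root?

-21

D (P2): min(-8, 21, 49) = -8
E (P2): min(40, -27) = -27
F (P2): min(24, -43, 35) = -43
C (P1): max(-8, -27, -43, 13) = 13
H (P2): min(-28, 29, -33, -43) = -43
I (P2): min(-27, -29) = -29
J (P2): min(-21, 29) = -21
K (P2): min(17, 14, -27, -30) = -30
G (P1): max(-43, -29, -21, -30) = -21
M (P2): min(33, 21, 20) = 20
L (P1): max(20, 35, 6) = 35
B (P2): min(13, -21, 35) = -21
Root (P1): max(-21, -35) = -21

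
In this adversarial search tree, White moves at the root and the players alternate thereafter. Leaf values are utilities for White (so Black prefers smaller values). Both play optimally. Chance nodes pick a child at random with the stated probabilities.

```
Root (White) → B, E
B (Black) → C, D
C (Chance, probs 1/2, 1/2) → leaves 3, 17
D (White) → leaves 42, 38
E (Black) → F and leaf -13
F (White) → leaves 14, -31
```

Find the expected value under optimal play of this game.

10

C (Chance): 1/2·3 + 1/2·17 = 10
D (White): max(42, 38) = 42
B (Black): min(10, 42) = 10
F (White): max(14, -31) = 14
E (Black): min(14, -13) = -13
Root (White): max(10, -13) = 10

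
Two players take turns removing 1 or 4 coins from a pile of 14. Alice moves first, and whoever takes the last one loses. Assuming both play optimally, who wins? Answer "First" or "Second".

i:   0  1  2  3  4  5  6  7  8  9 10 11 12 13 14
     W  L  W  L  W  W  L  W  L  W  W  L  W  L  W
Position 14 is W, so the first player wins.

First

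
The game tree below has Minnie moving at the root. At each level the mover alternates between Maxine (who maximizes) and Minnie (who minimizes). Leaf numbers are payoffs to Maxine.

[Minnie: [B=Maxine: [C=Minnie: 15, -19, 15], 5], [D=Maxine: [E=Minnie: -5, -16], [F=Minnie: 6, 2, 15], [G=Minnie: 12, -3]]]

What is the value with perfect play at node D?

2

E: min(-5, -16) = -16
F: min(6, 2, 15) = 2
G: min(12, -3) = -3
D: max(-16, 2, -3) = 2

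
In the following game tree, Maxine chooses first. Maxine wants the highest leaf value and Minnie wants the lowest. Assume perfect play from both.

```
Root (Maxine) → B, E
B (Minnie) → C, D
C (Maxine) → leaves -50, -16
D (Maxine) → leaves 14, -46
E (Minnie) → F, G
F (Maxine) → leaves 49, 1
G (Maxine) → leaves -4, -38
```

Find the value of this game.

C (Maxine): max(-50, -16) = -16
D (Maxine): max(14, -46) = 14
B (Minnie): min(-16, 14) = -16
F (Maxine): max(49, 1) = 49
G (Maxine): max(-4, -38) = -4
E (Minnie): min(49, -4) = -4
Root (Maxine): max(-16, -4) = -4

-4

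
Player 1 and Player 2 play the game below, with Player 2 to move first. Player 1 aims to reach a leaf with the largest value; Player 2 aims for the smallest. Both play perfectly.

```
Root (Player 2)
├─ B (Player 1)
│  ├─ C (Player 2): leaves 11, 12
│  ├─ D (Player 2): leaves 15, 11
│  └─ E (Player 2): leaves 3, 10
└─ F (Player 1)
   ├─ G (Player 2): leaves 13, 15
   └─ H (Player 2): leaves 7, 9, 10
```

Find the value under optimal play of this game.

C (Player 2): min(11, 12) = 11
D (Player 2): min(15, 11) = 11
E (Player 2): min(3, 10) = 3
B (Player 1): max(11, 11, 3) = 11
G (Player 2): min(13, 15) = 13
H (Player 2): min(7, 9, 10) = 7
F (Player 1): max(13, 7) = 13
Root (Player 2): min(11, 13) = 11

11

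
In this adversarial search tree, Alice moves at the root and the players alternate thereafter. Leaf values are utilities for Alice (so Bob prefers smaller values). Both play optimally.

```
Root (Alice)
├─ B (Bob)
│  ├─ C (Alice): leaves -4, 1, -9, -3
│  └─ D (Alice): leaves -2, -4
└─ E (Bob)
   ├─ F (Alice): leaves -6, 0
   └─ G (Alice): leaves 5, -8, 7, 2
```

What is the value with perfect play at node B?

C: max(-4, 1, -9, -3) = 1
D: max(-2, -4) = -2
B: min(1, -2) = -2

-2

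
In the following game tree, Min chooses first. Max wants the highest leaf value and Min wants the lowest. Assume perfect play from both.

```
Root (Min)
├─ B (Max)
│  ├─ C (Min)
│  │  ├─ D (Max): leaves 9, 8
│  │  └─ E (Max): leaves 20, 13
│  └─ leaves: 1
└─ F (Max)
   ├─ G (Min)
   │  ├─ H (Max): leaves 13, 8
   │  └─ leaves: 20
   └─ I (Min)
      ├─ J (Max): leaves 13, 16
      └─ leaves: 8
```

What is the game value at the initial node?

D (Max): max(9, 8) = 9
E (Max): max(20, 13) = 20
C (Min): min(9, 20) = 9
B (Max): max(9, 1) = 9
H (Max): max(13, 8) = 13
G (Min): min(13, 20) = 13
J (Max): max(13, 16) = 16
I (Min): min(16, 8) = 8
F (Max): max(13, 8) = 13
Root (Min): min(9, 13) = 9

9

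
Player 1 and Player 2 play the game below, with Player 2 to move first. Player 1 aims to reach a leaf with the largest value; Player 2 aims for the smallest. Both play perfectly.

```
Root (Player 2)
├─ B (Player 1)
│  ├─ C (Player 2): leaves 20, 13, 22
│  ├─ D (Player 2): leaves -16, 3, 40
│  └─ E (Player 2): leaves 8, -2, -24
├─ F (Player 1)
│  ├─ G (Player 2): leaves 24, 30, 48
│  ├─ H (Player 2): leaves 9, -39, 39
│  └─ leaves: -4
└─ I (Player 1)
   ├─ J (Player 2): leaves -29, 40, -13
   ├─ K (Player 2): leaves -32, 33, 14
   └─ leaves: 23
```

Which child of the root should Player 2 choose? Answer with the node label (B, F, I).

C (Player 2): min(20, 13, 22) = 13
D (Player 2): min(-16, 3, 40) = -16
E (Player 2): min(8, -2, -24) = -24
B (Player 1): max(13, -16, -24) = 13
G (Player 2): min(24, 30, 48) = 24
H (Player 2): min(9, -39, 39) = -39
F (Player 1): max(24, -39, -4) = 24
J (Player 2): min(-29, 40, -13) = -29
K (Player 2): min(-32, 33, 14) = -32
I (Player 1): max(-29, -32, 23) = 23
Root (Player 2): min(13, 24, 23) = 13
Player 2 picks the child with the lowest value: B (value 13).

B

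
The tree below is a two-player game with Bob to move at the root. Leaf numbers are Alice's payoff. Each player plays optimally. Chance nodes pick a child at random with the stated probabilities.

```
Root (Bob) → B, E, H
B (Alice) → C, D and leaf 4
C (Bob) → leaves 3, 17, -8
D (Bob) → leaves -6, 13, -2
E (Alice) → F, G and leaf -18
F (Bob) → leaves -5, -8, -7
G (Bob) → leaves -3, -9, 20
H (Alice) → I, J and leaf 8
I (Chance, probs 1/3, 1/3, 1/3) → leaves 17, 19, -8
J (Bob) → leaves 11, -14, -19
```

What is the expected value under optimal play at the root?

C (Bob): min(3, 17, -8) = -8
D (Bob): min(-6, 13, -2) = -6
B (Alice): max(-8, -6, 4) = 4
F (Bob): min(-5, -8, -7) = -8
G (Bob): min(-3, -9, 20) = -9
E (Alice): max(-8, -9, -18) = -8
I (Chance): 1/3·17 + 1/3·19 + 1/3·-8 = 9.33
J (Bob): min(11, -14, -19) = -19
H (Alice): max(9.33, -19, 8) = 9.33
Root (Bob): min(4, -8, 9.33) = -8

-8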